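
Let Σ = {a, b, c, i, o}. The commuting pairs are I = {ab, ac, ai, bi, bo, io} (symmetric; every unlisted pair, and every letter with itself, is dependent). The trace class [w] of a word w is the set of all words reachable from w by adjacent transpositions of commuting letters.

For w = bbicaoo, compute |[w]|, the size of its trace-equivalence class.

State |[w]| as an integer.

piece 0:b — minimal
piece 1:b rests on {0:b}
piece 2:i — minimal
piece 3:c rests on {1:b, 2:i}
piece 4:a — minimal
piece 5:o rests on {3:c, 4:a}
piece 6:o rests on {5:o}
minimal pieces: {0:b, 2:i, 4:a}
ways to finish when only these pieces remain (= sum over removing one remaining piece with nothing left below it):
  1 left: {6}→1
  2 left: {5,6}→1
  3 left: {3,5,6}→1  {4,5,6}→1
  4 left: {1,3,5,6}→1  {2,3,5,6}→1  {3,4,5,6}→2
  5 left: {0,1,3,5,6}→1  {1,2,3,5,6}→2  {1,3,4,5,6}→3  {2,3,4,5,6}→3
  placing 0:b first → 8 extensions
  placing 2:i first → 4 extensions
  placing 4:a first → 3 extensions
total linear extensions = 15

15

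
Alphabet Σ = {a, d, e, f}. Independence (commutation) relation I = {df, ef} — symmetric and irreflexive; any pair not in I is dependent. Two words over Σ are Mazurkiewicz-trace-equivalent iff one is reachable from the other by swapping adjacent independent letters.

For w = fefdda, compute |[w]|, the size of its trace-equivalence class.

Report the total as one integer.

10

drop 0:f onto floor
drop 1:e onto floor
drop 2:f onto {0:f}
drop 3:d onto {1:e}
drop 4:d onto {3:d}
drop 5:a onto {2:f, 4:d}
ground layer = {0:f, 1:e}
drop-orders for the pieces not yet dropped (sum over which currently-grounded one goes next):
  1 to go: {5} 1
  2 to go: {2,5} 1  {4,5} 1
  3 to go: {0,2,5} 1  {2,4,5} 2  {3,4,5} 1
  4 to go: {0,2,4,5} 3  {1,3,4,5} 1  {2,3,4,5} 3
  if 0:f drops first: 4 orders
  if 1:e drops first: 6 orders
heap linearizations: 10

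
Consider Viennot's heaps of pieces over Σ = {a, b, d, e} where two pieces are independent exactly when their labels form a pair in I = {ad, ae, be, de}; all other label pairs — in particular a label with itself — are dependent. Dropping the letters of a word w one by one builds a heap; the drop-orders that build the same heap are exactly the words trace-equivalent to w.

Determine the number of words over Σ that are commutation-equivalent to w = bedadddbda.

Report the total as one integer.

100

#0=b has no predecessor
#1=e has no predecessor
#2=d depends on [0:b]
#3=a depends on [0:b]
#4=d depends on [2:d]
#5=d depends on [4:d]
#6=d depends on [5:d]
#7=b depends on [3:a, 6:d]
#8=d depends on [7:b]
#9=a depends on [7:b]
sources: [0:b, 1:e]
N(rest) = Σ N(rest − s) over sources s of rest; N(one piece) = 1:
  size 1 → [1]=1  [8]=1  [9]=1
  size 2 → [1,8]=2  [1,9]=2  [8,9]=2
  size 3 → [1,8,9]=6  [7,8,9]=2
  size 4 → [1,7,8,9]=8  [3,7,8,9]=2  [6,7,8,9]=2
  size 5 → [1,3,7,8,9]=10  [1,6,7,8,9]=10  [3,6,7,8,9]=4  [5,6,7,8,9]=2
  size 6 → [1,3,6,7,8,9]=24  [1,5,6,7,8,9]=12  [3,5,6,7,8,9]=6  [4,5,6,7,8,9]=2
  size 7 → [1,3,5,6,7,8,9]=42  [1,4,5,6,7,8,9]=14  [2,4,5,6,7,8,9]=2  [3,4,5,6,7,8,9]=8
  size 8 → [1,2,4,5,6,7,8,9]=16  [1,3,4,5,6,7,8,9]=64  [2,3,4,5,6,7,8,9]=10
  first=0(b) contributes 90
  first=1(e) contributes 10
|[w]| = 100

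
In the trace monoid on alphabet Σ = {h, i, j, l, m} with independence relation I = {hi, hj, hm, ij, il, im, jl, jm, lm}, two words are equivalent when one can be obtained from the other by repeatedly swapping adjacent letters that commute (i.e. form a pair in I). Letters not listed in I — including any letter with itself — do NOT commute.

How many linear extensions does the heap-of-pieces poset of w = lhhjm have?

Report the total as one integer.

#0=l has no predecessor
#1=h depends on [0:l]
#2=h depends on [1:h]
#3=j has no predecessor
#4=m has no predecessor
sources: [0:l, 3:j, 4:m]
N(rest) = Σ N(rest − s) over sources s of rest; N(one piece) = 1:
  size 1 → [2]=1  [3]=1  [4]=1
  size 2 → [1,2]=1  [2,3]=2  [2,4]=2  [3,4]=2
  size 3 → [0,1,2]=1  [1,2,3]=3  [1,2,4]=3  [2,3,4]=6
  first=0(l) contributes 12
  first=3(j) contributes 4
  first=4(m) contributes 4
|[w]| = 20

20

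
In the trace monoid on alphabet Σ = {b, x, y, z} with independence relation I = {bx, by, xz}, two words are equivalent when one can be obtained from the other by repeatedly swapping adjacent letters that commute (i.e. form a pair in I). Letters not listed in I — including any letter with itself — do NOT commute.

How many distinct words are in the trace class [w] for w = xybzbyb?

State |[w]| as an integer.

drop 0:x onto floor
drop 1:y onto {0:x}
drop 2:b onto floor
drop 3:z onto {1:y, 2:b}
drop 4:b onto {3:z}
drop 5:y onto {3:z}
drop 6:b onto {4:b}
ground layer = {0:x, 2:b}
drop-orders for the pieces not yet dropped (sum over which currently-grounded one goes next):
  1 to go: {5} 1  {6} 1
  2 to go: {4,6} 1  {5,6} 2
  3 to go: {4,5,6} 3
  4 to go: {3,4,5,6} 3
  5 to go: {1,3,4,5,6} 3  {2,3,4,5,6} 3
  if 0:x drops first: 6 orders
  if 2:b drops first: 3 orders
heap linearizations: 9

9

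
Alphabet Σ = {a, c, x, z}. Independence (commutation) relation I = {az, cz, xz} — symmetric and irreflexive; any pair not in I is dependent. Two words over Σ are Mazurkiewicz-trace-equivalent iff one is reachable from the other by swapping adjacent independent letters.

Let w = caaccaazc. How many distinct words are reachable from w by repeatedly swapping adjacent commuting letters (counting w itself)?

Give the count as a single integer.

9

0(c) covers ∅
1(a) covers 0:c
2(a) covers 1:a
3(c) covers 2:a
4(c) covers 3:c
5(a) covers 4:c
6(a) covers 5:a
7(z) covers ∅
8(c) covers 6:a
floor of heap: 0:c, 7:z
completions by unplaced set U, small U first (add the entries for U minus each lowest piece of U):
  |U|=1: {7}:1  {8}:1
  |U|=2: {6,8}:1  {7,8}:2
  |U|=3: {5,6,8}:1  {6,7,8}:3
  |U|=4: {4,5,6,8}:1  {5,6,7,8}:4
  |U|=5: {3,4,5,6,8}:1  {4,5,6,7,8}:5
  |U|=6: {2,3,4,5,6,8}:1  {3,4,5,6,7,8}:6
  |U|=7: {1,2,3,4,5,6,8}:1  {2,3,4,5,6,7,8}:7
  start at 0(c): 8
  start at 7(z): 1
sum over floor = 9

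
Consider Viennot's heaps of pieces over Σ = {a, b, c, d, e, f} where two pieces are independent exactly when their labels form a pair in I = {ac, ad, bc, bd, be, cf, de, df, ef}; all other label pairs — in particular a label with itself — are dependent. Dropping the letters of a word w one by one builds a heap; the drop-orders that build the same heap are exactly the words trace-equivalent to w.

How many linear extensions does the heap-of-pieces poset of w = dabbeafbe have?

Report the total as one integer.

81

drop 0:d onto floor
drop 1:a onto floor
drop 2:b onto {1:a}
drop 3:b onto {2:b}
drop 4:e onto {1:a}
drop 5:a onto {3:b, 4:e}
drop 6:f onto {5:a}
drop 7:b onto {6:f}
drop 8:e onto {5:a}
ground layer = {0:d, 1:a}
drop-orders for the pieces not yet dropped (sum over which currently-grounded one goes next):
  1 to go: {0} 1  {7} 1  {8} 1
  2 to go: {0,7} 2  {0,8} 2  {6,7} 1  {7,8} 2
  3 to go: {0,6,7} 3  {0,7,8} 6  {6,7,8} 3
  4 to go: {0,6,7,8} 12  {5,6,7,8} 3
  5 to go: {0,5,6,7,8} 15  {3,5,6,7,8} 3  {4,5,6,7,8} 3
  6 to go: {0,3,5,6,7,8} 18  {0,4,5,6,7,8} 18  {2,3,5,6,7,8} 3  {3,4,5,6,7,8} 6
  7 to go: {0,2,3,5,6,7,8} 21  {0,3,4,5,6,7,8} 42  {2,3,4,5,6,7,8} 9
  if 0:d drops first: 9 orders
  if 1:a drops first: 72 orders
heap linearizations: 81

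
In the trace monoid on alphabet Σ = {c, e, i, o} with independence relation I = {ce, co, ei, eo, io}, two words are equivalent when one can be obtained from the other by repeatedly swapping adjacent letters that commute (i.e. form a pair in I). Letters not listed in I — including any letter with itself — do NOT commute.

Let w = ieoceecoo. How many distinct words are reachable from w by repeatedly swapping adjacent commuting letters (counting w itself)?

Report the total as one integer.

drop 0:i onto floor
drop 1:e onto floor
drop 2:o onto floor
drop 3:c onto {0:i}
drop 4:e onto {1:e}
drop 5:e onto {4:e}
drop 6:c onto {3:c}
drop 7:o onto {2:o}
drop 8:o onto {7:o}
ground layer = {0:i, 1:e, 2:o}
drop-orders for the pieces not yet dropped (sum over which currently-grounded one goes next):
  1 to go: {5} 1  {6} 1  {8} 1
  2 to go: {3,6} 1  {4,5} 1  {5,6} 2  {5,8} 2  {6,8} 2  {7,8} 1
  3 to go: {0,3,6} 1  {1,4,5} 1  {2,7,8} 1  {3,5,6} 3  {3,6,8} 3  {4,5,6} 3  {4,5,8} 3  {5,6,8} 6  {5,7,8} 3  {6,7,8} 3
  4 to go: {0,3,5,6} 4  {0,3,6,8} 4  {1,4,5,6} 4  {1,4,5,8} 4  {2,5,7,8} 4  {2,6,7,8} 4  {3,4,5,6} 6  {3,5,6,8} 12  {3,6,7,8} 6  {4,5,6,8} 12  {4,5,7,8} 6  {5,6,7,8} 12
  5 to go: {0,3,4,5,6} 10  {0,3,5,6,8} 20  {0,3,6,7,8} 10  {1,3,4,5,6} 10  {1,4,5,6,8} 20  {1,4,5,7,8} 10  {2,3,6,7,8} 10  {2,4,5,7,8} 10  {2,5,6,7,8} 20  {3,4,5,6,8} 30  {3,5,6,7,8} 30  {4,5,6,7,8} 30
  6 to go: {0,1,3,4,5,6} 20  {0,2,3,6,7,8} 20  {0,3,4,5,6,8} 60  {0,3,5,6,7,8} 60  {1,2,4,5,7,8} 20  {1,3,4,5,6,8} 60  {1,4,5,6,7,8} 60  {2,3,5,6,7,8} 60  {2,4,5,6,7,8} 60  {3,4,5,6,7,8} 90
  7 to go: {0,1,3,4,5,6,8} 140  {0,2,3,5,6,7,8} 140  {0,3,4,5,6,7,8} 210  {1,2,4,5,6,7,8} 140  {1,3,4,5,6,7,8} 210  {2,3,4,5,6,7,8} 210
  if 0:i drops first: 560 orders
  if 1:e drops first: 560 orders
  if 2:o drops first: 560 orders
heap linearizations: 1680

1680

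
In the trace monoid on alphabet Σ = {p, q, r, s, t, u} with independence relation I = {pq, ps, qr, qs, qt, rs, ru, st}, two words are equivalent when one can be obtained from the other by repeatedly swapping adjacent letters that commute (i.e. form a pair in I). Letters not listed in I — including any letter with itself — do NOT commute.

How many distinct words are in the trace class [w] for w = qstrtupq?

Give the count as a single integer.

drop 0:q onto floor
drop 1:s onto floor
drop 2:t onto floor
drop 3:r onto {2:t}
drop 4:t onto {3:r}
drop 5:u onto {0:q, 1:s, 4:t}
drop 6:p onto {5:u}
drop 7:q onto {5:u}
ground layer = {0:q, 1:s, 2:t}
drop-orders for the pieces not yet dropped (sum over which currently-grounded one goes next):
  1 to go: {6} 1  {7} 1
  2 to go: {6,7} 2
  3 to go: {5,6,7} 2
  4 to go: {0,5,6,7} 2  {1,5,6,7} 2  {4,5,6,7} 2
  5 to go: {0,1,5,6,7} 4  {0,4,5,6,7} 4  {1,4,5,6,7} 4  {3,4,5,6,7} 2
  6 to go: {0,1,4,5,6,7} 12  {0,3,4,5,6,7} 6  {1,3,4,5,6,7} 6  {2,3,4,5,6,7} 2
  if 0:q drops first: 8 orders
  if 1:s drops first: 8 orders
  if 2:t drops first: 24 orders
heap linearizations: 40

40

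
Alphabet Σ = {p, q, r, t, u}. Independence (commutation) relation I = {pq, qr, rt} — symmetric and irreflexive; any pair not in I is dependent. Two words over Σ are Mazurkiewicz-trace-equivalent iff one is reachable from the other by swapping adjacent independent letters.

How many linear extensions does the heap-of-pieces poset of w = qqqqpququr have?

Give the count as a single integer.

0(q) covers ∅
1(q) covers 0:q
2(q) covers 1:q
3(q) covers 2:q
4(p) covers ∅
5(q) covers 3:q
6(u) covers 4:p, 5:q
7(q) covers 6:u
8(u) covers 7:q
9(r) covers 8:u
floor of heap: 0:q, 4:p
completions by unplaced set U, small U first (add the entries for U minus each lowest piece of U):
  |U|=1: {9}:1
  |U|=2: {8,9}:1
  |U|=3: {7,8,9}:1
  |U|=4: {6,7,8,9}:1
  |U|=5: {4,6,7,8,9}:1  {5,6,7,8,9}:1
  |U|=6: {3,5,6,7,8,9}:1  {4,5,6,7,8,9}:2
  |U|=7: {2,3,5,6,7,8,9}:1  {3,4,5,6,7,8,9}:3
  |U|=8: {1,2,3,5,6,7,8,9}:1  {2,3,4,5,6,7,8,9}:4
  start at 0(q): 5
  start at 4(p): 1
sum over floor = 6

6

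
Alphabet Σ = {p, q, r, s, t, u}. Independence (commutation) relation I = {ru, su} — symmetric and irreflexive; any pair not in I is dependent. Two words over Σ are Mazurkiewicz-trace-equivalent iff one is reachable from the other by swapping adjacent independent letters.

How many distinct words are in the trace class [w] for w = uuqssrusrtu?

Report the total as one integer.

0(u) covers ∅
1(u) covers 0:u
2(q) covers 1:u
3(s) covers 2:q
4(s) covers 3:s
5(r) covers 4:s
6(u) covers 2:q
7(s) covers 5:r
8(r) covers 7:s
9(t) covers 6:u, 8:r
10(u) covers 9:t
floor of heap: 0:u
completions by unplaced set U, small U first (add the entries for U minus each lowest piece of U):
  |U|=1: {10}:1
  |U|=2: {9,10}:1
  |U|=3: {6,9,10}:1  {8,9,10}:1
  |U|=4: {6,8,9,10}:2  {7,8,9,10}:1
  |U|=5: {5,7,8,9,10}:1  {6,7,8,9,10}:3
  |U|=6: {4,5,7,8,9,10}:1  {5,6,7,8,9,10}:4
  |U|=7: {3,4,5,7,8,9,10}:1  {4,5,6,7,8,9,10}:5
  |U|=8: {3,4,5,6,7,8,9,10}:6
  |U|=9: {2,3,4,5,6,7,8,9,10}:6
  start at 0(u): 6

6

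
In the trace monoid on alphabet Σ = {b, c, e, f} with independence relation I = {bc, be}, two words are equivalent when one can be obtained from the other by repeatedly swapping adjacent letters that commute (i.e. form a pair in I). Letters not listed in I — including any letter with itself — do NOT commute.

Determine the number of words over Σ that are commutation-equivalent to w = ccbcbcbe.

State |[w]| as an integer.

56

0(c) covers ∅
1(c) covers 0:c
2(b) covers ∅
3(c) covers 1:c
4(b) covers 2:b
5(c) covers 3:c
6(b) covers 4:b
7(e) covers 5:c
floor of heap: 0:c, 2:b
completions by unplaced set U, small U first (add the entries for U minus each lowest piece of U):
  |U|=1: {6}:1  {7}:1
  |U|=2: {4,6}:1  {5,7}:1  {6,7}:2
  |U|=3: {2,4,6}:1  {3,5,7}:1  {4,6,7}:3  {5,6,7}:3
  |U|=4: {1,3,5,7}:1  {2,4,6,7}:4  {3,5,6,7}:4  {4,5,6,7}:6
  |U|=5: {0,1,3,5,7}:1  {1,3,5,6,7}:5  {2,4,5,6,7}:10  {3,4,5,6,7}:10
  |U|=6: {0,1,3,5,6,7}:6  {1,3,4,5,6,7}:15  {2,3,4,5,6,7}:20
  start at 0(c): 35
  start at 2(b): 21
sum over floor = 56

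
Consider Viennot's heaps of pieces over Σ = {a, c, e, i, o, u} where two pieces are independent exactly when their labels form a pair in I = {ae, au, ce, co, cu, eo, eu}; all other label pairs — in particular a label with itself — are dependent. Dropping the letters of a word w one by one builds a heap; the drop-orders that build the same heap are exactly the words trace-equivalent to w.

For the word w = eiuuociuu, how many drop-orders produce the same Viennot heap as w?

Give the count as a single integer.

drop 0:e onto floor
drop 1:i onto {0:e}
drop 2:u onto {1:i}
drop 3:u onto {2:u}
drop 4:o onto {3:u}
drop 5:c onto {1:i}
drop 6:i onto {4:o, 5:c}
drop 7:u onto {6:i}
drop 8:u onto {7:u}
ground layer = {0:e}
drop-orders for the pieces not yet dropped (sum over which currently-grounded one goes next):
  1 to go: {8} 1
  2 to go: {7,8} 1
  3 to go: {6,7,8} 1
  4 to go: {4,6,7,8} 1  {5,6,7,8} 1
  5 to go: {3,4,6,7,8} 1  {4,5,6,7,8} 2
  6 to go: {2,3,4,6,7,8} 1  {3,4,5,6,7,8} 3
  7 to go: {2,3,4,5,6,7,8} 4
  if 0:e drops first: 4 orders

4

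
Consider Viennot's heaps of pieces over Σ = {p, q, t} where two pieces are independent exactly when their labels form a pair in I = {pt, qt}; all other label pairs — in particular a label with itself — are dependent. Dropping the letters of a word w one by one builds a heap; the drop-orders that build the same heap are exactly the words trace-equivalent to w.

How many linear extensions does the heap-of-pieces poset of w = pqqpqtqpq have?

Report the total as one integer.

#0=p has no predecessor
#1=q depends on [0:p]
#2=q depends on [1:q]
#3=p depends on [2:q]
#4=q depends on [3:p]
#5=t has no predecessor
#6=q depends on [4:q]
#7=p depends on [6:q]
#8=q depends on [7:p]
sources: [0:p, 5:t]
N(rest) = Σ N(rest − s) over sources s of rest; N(one piece) = 1:
  size 1 → [5]=1  [8]=1
  size 2 → [5,8]=2  [7,8]=1
  size 3 → [5,7,8]=3  [6,7,8]=1
  size 4 → [4,6,7,8]=1  [5,6,7,8]=4
  size 5 → [3,4,6,7,8]=1  [4,5,6,7,8]=5
  size 6 → [2,3,4,6,7,8]=1  [3,4,5,6,7,8]=6
  size 7 → [1,2,3,4,6,7,8]=1  [2,3,4,5,6,7,8]=7
  first=0(p) contributes 8
  first=5(t) contributes 1
|[w]| = 9

9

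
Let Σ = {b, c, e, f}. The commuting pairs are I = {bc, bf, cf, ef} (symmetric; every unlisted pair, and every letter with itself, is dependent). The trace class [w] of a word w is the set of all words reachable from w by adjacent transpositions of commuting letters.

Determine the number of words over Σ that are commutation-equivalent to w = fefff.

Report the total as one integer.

0(f) covers ∅
1(e) covers ∅
2(f) covers 0:f
3(f) covers 2:f
4(f) covers 3:f
floor of heap: 0:f, 1:e
completions by unplaced set U, small U first (add the entries for U minus each lowest piece of U):
  |U|=1: {1}:1  {4}:1
  |U|=2: {1,4}:2  {3,4}:1
  |U|=3: {1,3,4}:3  {2,3,4}:1
  start at 0(f): 4
  start at 1(e): 1
sum over floor = 5

5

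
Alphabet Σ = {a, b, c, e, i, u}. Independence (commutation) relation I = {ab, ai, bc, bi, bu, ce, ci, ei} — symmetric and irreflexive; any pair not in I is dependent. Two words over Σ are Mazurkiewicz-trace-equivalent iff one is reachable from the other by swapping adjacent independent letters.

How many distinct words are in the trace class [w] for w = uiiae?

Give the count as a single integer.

6

drop 0:u onto floor
drop 1:i onto {0:u}
drop 2:i onto {1:i}
drop 3:a onto {0:u}
drop 4:e onto {3:a}
ground layer = {0:u}
drop-orders for the pieces not yet dropped (sum over which currently-grounded one goes next):
  1 to go: {2} 1  {4} 1
  2 to go: {1,2} 1  {2,4} 2  {3,4} 1
  3 to go: {1,2,4} 3  {2,3,4} 3
  if 0:u drops first: 6 orders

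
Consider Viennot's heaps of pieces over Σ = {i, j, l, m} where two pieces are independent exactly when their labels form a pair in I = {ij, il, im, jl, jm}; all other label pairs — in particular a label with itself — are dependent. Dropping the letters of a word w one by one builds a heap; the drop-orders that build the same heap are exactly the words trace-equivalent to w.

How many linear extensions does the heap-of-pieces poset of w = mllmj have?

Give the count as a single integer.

0(m) covers ∅
1(l) covers 0:m
2(l) covers 1:l
3(m) covers 2:l
4(j) covers ∅
floor of heap: 0:m, 4:j
completions by unplaced set U, small U first (add the entries for U minus each lowest piece of U):
  |U|=1: {3}:1  {4}:1
  |U|=2: {2,3}:1  {3,4}:2
  |U|=3: {1,2,3}:1  {2,3,4}:3
  start at 0(m): 4
  start at 4(j): 1
sum over floor = 5

5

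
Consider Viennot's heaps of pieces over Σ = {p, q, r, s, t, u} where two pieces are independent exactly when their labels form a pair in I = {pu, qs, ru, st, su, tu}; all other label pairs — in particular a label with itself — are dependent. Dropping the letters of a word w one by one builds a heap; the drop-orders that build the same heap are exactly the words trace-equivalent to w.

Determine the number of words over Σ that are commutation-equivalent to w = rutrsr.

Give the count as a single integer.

#0=r has no predecessor
#1=u has no predecessor
#2=t depends on [0:r]
#3=r depends on [2:t]
#4=s depends on [3:r]
#5=r depends on [4:s]
sources: [0:r, 1:u]
N(rest) = Σ N(rest − s) over sources s of rest; N(one piece) = 1:
  size 1 → [1]=1  [5]=1
  size 2 → [1,5]=2  [4,5]=1
  size 3 → [1,4,5]=3  [3,4,5]=1
  size 4 → [1,3,4,5]=4  [2,3,4,5]=1
  first=0(r) contributes 5
  first=1(u) contributes 1
|[w]| = 6

6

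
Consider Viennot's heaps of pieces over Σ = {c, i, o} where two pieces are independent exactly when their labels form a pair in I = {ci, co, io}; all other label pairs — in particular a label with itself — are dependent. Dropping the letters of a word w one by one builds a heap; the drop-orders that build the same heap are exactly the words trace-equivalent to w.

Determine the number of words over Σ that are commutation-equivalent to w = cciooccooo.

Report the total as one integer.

drop 0:c onto floor
drop 1:c onto {0:c}
drop 2:i onto floor
drop 3:o onto floor
drop 4:o onto {3:o}
drop 5:c onto {1:c}
drop 6:c onto {5:c}
drop 7:o onto {4:o}
drop 8:o onto {7:o}
drop 9:o onto {8:o}
ground layer = {0:c, 2:i, 3:o}
drop-orders for the pieces not yet dropped (sum over which currently-grounded one goes next):
  1 to go: {2} 1  {6} 1  {9} 1
  2 to go: {2,6} 2  {2,9} 2  {5,6} 1  {6,9} 2  {8,9} 1
  3 to go: {1,5,6} 1  {2,5,6} 3  {2,6,9} 6  {2,8,9} 3  {5,6,9} 3  {6,8,9} 3  {7,8,9} 1
  4 to go: {0,1,5,6} 1  {1,2,5,6} 4  {1,5,6,9} 4  {2,5,6,9} 12  {2,6,8,9} 12  {2,7,8,9} 4  {4,7,8,9} 1  {5,6,8,9} 6  {6,7,8,9} 4
  5 to go: {0,1,2,5,6} 5  {0,1,5,6,9} 5  {1,2,5,6,9} 20  {1,5,6,8,9} 10  {2,4,7,8,9} 5  {2,5,6,8,9} 30  {2,6,7,8,9} 20  {3,4,7,8,9} 1  {4,6,7,8,9} 5  {5,6,7,8,9} 10
  6 to go: {0,1,2,5,6,9} 30  {0,1,5,6,8,9} 15  {1,2,5,6,8,9} 60  {1,5,6,7,8,9} 20  {2,3,4,7,8,9} 6  {2,4,6,7,8,9} 30  {2,5,6,7,8,9} 60  {3,4,6,7,8,9} 6  {4,5,6,7,8,9} 15
  7 to go: {0,1,2,5,6,8,9} 105  {0,1,5,6,7,8,9} 35  {1,2,5,6,7,8,9} 140  {1,4,5,6,7,8,9} 35  {2,3,4,6,7,8,9} 42  {2,4,5,6,7,8,9} 105  {3,4,5,6,7,8,9} 21
  8 to go: {0,1,2,5,6,7,8,9} 280  {0,1,4,5,6,7,8,9} 70  {1,2,4,5,6,7,8,9} 280  {1,3,4,5,6,7,8,9} 56  {2,3,4,5,6,7,8,9} 168
  if 0:c drops first: 504 orders
  if 2:i drops first: 126 orders
  if 3:o drops first: 630 orders
heap linearizations: 1260

1260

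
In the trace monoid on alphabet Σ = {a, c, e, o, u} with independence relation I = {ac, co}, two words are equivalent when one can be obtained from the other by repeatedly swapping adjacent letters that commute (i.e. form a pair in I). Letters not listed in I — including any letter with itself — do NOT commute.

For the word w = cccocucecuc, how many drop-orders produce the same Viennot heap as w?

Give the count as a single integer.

5

piece 0:c — minimal
piece 1:c rests on {0:c}
piece 2:c rests on {1:c}
piece 3:o — minimal
piece 4:c rests on {2:c}
piece 5:u rests on {3:o, 4:c}
piece 6:c rests on {5:u}
piece 7:e rests on {6:c}
piece 8:c rests on {7:e}
piece 9:u rests on {8:c}
piece 10:c rests on {9:u}
minimal pieces: {0:c, 3:o}
ways to finish when only these pieces remain (= sum over removing one remaining piece with nothing left below it):
  1 left: {10}→1
  2 left: {9,10}→1
  3 left: {8,9,10}→1
  4 left: {7,8,9,10}→1
  5 left: {6,7,8,9,10}→1
  6 left: {5,6,7,8,9,10}→1
  7 left: {3,5,6,7,8,9,10}→1  {4,5,6,7,8,9,10}→1
  8 left: {2,4,5,6,7,8,9,10}→1  {3,4,5,6,7,8,9,10}→2
  9 left: {1,2,4,5,6,7,8,9,10}→1  {2,3,4,5,6,7,8,9,10}→3
  placing 0:c first → 4 extensions
  placing 3:o first → 1 extensions
total linear extensions = 5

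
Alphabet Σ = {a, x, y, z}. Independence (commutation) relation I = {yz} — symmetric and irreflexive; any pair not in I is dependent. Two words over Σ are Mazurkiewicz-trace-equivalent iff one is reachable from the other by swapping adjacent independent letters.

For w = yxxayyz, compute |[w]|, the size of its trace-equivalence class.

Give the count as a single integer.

3

0(y) covers ∅
1(x) covers 0:y
2(x) covers 1:x
3(a) covers 2:x
4(y) covers 3:a
5(y) covers 4:y
6(z) covers 3:a
floor of heap: 0:y
completions by unplaced set U, small U first (add the entries for U minus each lowest piece of U):
  |U|=1: {5}:1  {6}:1
  |U|=2: {4,5}:1  {5,6}:2
  |U|=3: {4,5,6}:3
  |U|=4: {3,4,5,6}:3
  |U|=5: {2,3,4,5,6}:3
  start at 0(y): 3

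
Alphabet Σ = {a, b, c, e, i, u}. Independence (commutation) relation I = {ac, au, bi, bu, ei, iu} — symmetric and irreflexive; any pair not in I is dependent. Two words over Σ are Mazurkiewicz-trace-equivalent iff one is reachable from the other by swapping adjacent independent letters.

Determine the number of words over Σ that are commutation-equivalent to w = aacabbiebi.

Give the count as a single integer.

60

piece 0:a — minimal
piece 1:a rests on {0:a}
piece 2:c — minimal
piece 3:a rests on {1:a}
piece 4:b rests on {2:c, 3:a}
piece 5:b rests on {4:b}
piece 6:i rests on {2:c, 3:a}
piece 7:e rests on {5:b}
piece 8:b rests on {7:e}
piece 9:i rests on {6:i}
minimal pieces: {0:a, 2:c}
ways to finish when only these pieces remain (= sum over removing one remaining piece with nothing left below it):
  1 left: {8}→1  {9}→1
  2 left: {6,9}→1  {7,8}→1  {8,9}→2
  3 left: {5,7,8}→1  {6,8,9}→3  {7,8,9}→3
  4 left: {4,5,7,8}→1  {5,7,8,9}→4  {6,7,8,9}→6
  5 left: {4,5,7,8,9}→5  {5,6,7,8,9}→10
  6 left: {4,5,6,7,8,9}→15
  7 left: {2,4,5,6,7,8,9}→15  {3,4,5,6,7,8,9}→15
  8 left: {1,3,4,5,6,7,8,9}→15  {2,3,4,5,6,7,8,9}→30
  placing 0:a first → 45 extensions
  placing 2:c first → 15 extensions
total linear extensions = 60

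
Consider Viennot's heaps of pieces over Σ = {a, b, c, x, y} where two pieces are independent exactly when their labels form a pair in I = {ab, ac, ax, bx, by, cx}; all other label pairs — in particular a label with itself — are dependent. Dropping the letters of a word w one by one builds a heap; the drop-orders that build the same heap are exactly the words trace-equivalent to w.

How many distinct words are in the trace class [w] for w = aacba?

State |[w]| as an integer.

drop 0:a onto floor
drop 1:a onto {0:a}
drop 2:c onto floor
drop 3:b onto {2:c}
drop 4:a onto {1:a}
ground layer = {0:a, 2:c}
drop-orders for the pieces not yet dropped (sum over which currently-grounded one goes next):
  1 to go: {3} 1  {4} 1
  2 to go: {1,4} 1  {2,3} 1  {3,4} 2
  3 to go: {0,1,4} 1  {1,3,4} 3  {2,3,4} 3
  if 0:a drops first: 6 orders
  if 2:c drops first: 4 orders
heap linearizations: 10

10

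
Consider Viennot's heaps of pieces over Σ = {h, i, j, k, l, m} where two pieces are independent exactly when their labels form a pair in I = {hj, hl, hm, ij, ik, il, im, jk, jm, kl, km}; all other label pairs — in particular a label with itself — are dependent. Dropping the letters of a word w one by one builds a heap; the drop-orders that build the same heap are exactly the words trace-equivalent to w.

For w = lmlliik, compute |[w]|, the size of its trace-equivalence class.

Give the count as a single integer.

drop 0:l onto floor
drop 1:m onto {0:l}
drop 2:l onto {1:m}
drop 3:l onto {2:l}
drop 4:i onto floor
drop 5:i onto {4:i}
drop 6:k onto floor
ground layer = {0:l, 4:i, 6:k}
drop-orders for the pieces not yet dropped (sum over which currently-grounded one goes next):
  1 to go: {3} 1  {5} 1  {6} 1
  2 to go: {2,3} 1  {3,5} 2  {3,6} 2  {4,5} 1  {5,6} 2
  3 to go: {1,2,3} 1  {2,3,5} 3  {2,3,6} 3  {3,4,5} 3  {3,5,6} 6  {4,5,6} 3
  4 to go: {0,1,2,3} 1  {1,2,3,5} 4  {1,2,3,6} 4  {2,3,4,5} 6  {2,3,5,6} 12  {3,4,5,6} 12
  5 to go: {0,1,2,3,5} 5  {0,1,2,3,6} 5  {1,2,3,4,5} 10  {1,2,3,5,6} 20  {2,3,4,5,6} 30
  if 0:l drops first: 60 orders
  if 4:i drops first: 30 orders
  if 6:k drops first: 15 orders
heap linearizations: 105

105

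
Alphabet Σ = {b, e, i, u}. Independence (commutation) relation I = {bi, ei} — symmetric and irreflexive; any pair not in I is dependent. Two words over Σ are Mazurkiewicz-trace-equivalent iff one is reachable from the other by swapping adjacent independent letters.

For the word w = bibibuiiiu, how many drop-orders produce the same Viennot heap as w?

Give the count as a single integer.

piece 0:b — minimal
piece 1:i — minimal
piece 2:b rests on {0:b}
piece 3:i rests on {1:i}
piece 4:b rests on {2:b}
piece 5:u rests on {3:i, 4:b}
piece 6:i rests on {5:u}
piece 7:i rests on {6:i}
piece 8:i rests on {7:i}
piece 9:u rests on {8:i}
minimal pieces: {0:b, 1:i}
ways to finish when only these pieces remain (= sum over removing one remaining piece with nothing left below it):
  1 left: {9}→1
  2 left: {8,9}→1
  3 left: {7,8,9}→1
  4 left: {6,7,8,9}→1
  5 left: {5,6,7,8,9}→1
  6 left: {3,5,6,7,8,9}→1  {4,5,6,7,8,9}→1
  7 left: {1,3,5,6,7,8,9}→1  {2,4,5,6,7,8,9}→1  {3,4,5,6,7,8,9}→2
  8 left: {0,2,4,5,6,7,8,9}→1  {1,3,4,5,6,7,8,9}→3  {2,3,4,5,6,7,8,9}→3
  placing 0:b first → 6 extensions
  placing 1:i first → 4 extensions
total linear extensions = 10

10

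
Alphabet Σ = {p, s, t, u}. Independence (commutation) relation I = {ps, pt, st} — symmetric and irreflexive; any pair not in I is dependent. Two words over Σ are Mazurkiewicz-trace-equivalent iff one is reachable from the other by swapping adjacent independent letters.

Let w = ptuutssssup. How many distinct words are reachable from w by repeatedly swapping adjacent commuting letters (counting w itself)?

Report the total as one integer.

10

0(p) covers ∅
1(t) covers ∅
2(u) covers 0:p, 1:t
3(u) covers 2:u
4(t) covers 3:u
5(s) covers 3:u
6(s) covers 5:s
7(s) covers 6:s
8(s) covers 7:s
9(u) covers 4:t, 8:s
10(p) covers 9:u
floor of heap: 0:p, 1:t
completions by unplaced set U, small U first (add the entries for U minus each lowest piece of U):
  |U|=1: {10}:1
  |U|=2: {9,10}:1
  |U|=3: {4,9,10}:1  {8,9,10}:1
  |U|=4: {4,8,9,10}:2  {7,8,9,10}:1
  |U|=5: {4,7,8,9,10}:3  {6,7,8,9,10}:1
  |U|=6: {4,6,7,8,9,10}:4  {5,6,7,8,9,10}:1
  |U|=7: {4,5,6,7,8,9,10}:5
  |U|=8: {3,4,5,6,7,8,9,10}:5
  |U|=9: {2,3,4,5,6,7,8,9,10}:5
  start at 0(p): 5
  start at 1(t): 5
sum over floor = 10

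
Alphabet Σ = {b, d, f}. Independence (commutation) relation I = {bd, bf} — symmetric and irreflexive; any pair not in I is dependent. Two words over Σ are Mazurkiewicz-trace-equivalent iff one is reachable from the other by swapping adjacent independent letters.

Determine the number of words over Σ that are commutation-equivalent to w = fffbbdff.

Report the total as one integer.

28

drop 0:f onto floor
drop 1:f onto {0:f}
drop 2:f onto {1:f}
drop 3:b onto floor
drop 4:b onto {3:b}
drop 5:d onto {2:f}
drop 6:f onto {5:d}
drop 7:f onto {6:f}
ground layer = {0:f, 3:b}
drop-orders for the pieces not yet dropped (sum over which currently-grounded one goes next):
  1 to go: {4} 1  {7} 1
  2 to go: {3,4} 1  {4,7} 2  {6,7} 1
  3 to go: {3,4,7} 3  {4,6,7} 3  {5,6,7} 1
  4 to go: {2,5,6,7} 1  {3,4,6,7} 6  {4,5,6,7} 4
  5 to go: {1,2,5,6,7} 1  {2,4,5,6,7} 5  {3,4,5,6,7} 10
  6 to go: {0,1,2,5,6,7} 1  {1,2,4,5,6,7} 6  {2,3,4,5,6,7} 15
  if 0:f drops first: 21 orders
  if 3:b drops first: 7 orders
heap linearizations: 28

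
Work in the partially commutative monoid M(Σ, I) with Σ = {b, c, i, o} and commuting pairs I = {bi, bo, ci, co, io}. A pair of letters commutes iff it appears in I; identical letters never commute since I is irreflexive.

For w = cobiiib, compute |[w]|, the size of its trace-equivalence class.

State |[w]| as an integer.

0(c) covers ∅
1(o) covers ∅
2(b) covers 0:c
3(i) covers ∅
4(i) covers 3:i
5(i) covers 4:i
6(b) covers 2:b
floor of heap: 0:c, 1:o, 3:i
completions by unplaced set U, small U first (add the entries for U minus each lowest piece of U):
  |U|=1: {1}:1  {5}:1  {6}:1
  |U|=2: {1,5}:2  {1,6}:2  {2,6}:1  {4,5}:1  {5,6}:2
  |U|=3: {0,2,6}:1  {1,2,6}:3  {1,4,5}:3  {1,5,6}:6  {2,5,6}:3  {3,4,5}:1  {4,5,6}:3
  |U|=4: {0,1,2,6}:4  {0,2,5,6}:4  {1,2,5,6}:12  {1,3,4,5}:4  {1,4,5,6}:12  {2,4,5,6}:6  {3,4,5,6}:4
  |U|=5: {0,1,2,5,6}:20  {0,2,4,5,6}:10  {1,2,4,5,6}:30  {1,3,4,5,6}:20  {2,3,4,5,6}:10
  start at 0(c): 60
  start at 1(o): 20
  start at 3(i): 60
sum over floor = 140

140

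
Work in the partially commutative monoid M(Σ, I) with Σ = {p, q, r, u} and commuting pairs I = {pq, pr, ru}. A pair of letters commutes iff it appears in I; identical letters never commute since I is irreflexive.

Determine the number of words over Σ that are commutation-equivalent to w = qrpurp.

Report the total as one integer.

0(q) covers ∅
1(r) covers 0:q
2(p) covers ∅
3(u) covers 0:q, 2:p
4(r) covers 1:r
5(p) covers 3:u
floor of heap: 0:q, 2:p
completions by unplaced set U, small U first (add the entries for U minus each lowest piece of U):
  |U|=1: {4}:1  {5}:1
  |U|=2: {1,4}:1  {3,5}:1  {4,5}:2
  |U|=3: {1,4,5}:3  {2,3,5}:1  {3,4,5}:3
  |U|=4: {1,3,4,5}:6  {2,3,4,5}:4
  start at 0(q): 10
  start at 2(p): 6
sum over floor = 16

16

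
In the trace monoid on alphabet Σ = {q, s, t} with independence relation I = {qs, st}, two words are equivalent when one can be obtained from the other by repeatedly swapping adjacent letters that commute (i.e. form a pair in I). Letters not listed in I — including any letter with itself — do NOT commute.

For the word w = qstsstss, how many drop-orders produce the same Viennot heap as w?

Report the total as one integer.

56

0(q) covers ∅
1(s) covers ∅
2(t) covers 0:q
3(s) covers 1:s
4(s) covers 3:s
5(t) covers 2:t
6(s) covers 4:s
7(s) covers 6:s
floor of heap: 0:q, 1:s
completions by unplaced set U, small U first (add the entries for U minus each lowest piece of U):
  |U|=1: {5}:1  {7}:1
  |U|=2: {2,5}:1  {5,7}:2  {6,7}:1
  |U|=3: {0,2,5}:1  {2,5,7}:3  {4,6,7}:1  {5,6,7}:3
  |U|=4: {0,2,5,7}:4  {2,5,6,7}:6  {3,4,6,7}:1  {4,5,6,7}:4
  |U|=5: {0,2,5,6,7}:10  {1,3,4,6,7}:1  {2,4,5,6,7}:10  {3,4,5,6,7}:5
  |U|=6: {0,2,4,5,6,7}:20  {1,3,4,5,6,7}:6  {2,3,4,5,6,7}:15
  start at 0(q): 21
  start at 1(s): 35
sum over floor = 56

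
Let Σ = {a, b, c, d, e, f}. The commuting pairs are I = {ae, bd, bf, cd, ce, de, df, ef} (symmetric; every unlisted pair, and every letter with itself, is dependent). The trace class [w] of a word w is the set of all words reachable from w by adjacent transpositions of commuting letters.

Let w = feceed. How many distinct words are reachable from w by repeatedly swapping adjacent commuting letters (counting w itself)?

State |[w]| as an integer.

0(f) covers ∅
1(e) covers ∅
2(c) covers 0:f
3(e) covers 1:e
4(e) covers 3:e
5(d) covers ∅
floor of heap: 0:f, 1:e, 5:d
completions by unplaced set U, small U first (add the entries for U minus each lowest piece of U):
  |U|=1: {2}:1  {4}:1  {5}:1
  |U|=2: {0,2}:1  {2,4}:2  {2,5}:2  {3,4}:1  {4,5}:2
  |U|=3: {0,2,4}:3  {0,2,5}:3  {1,3,4}:1  {2,3,4}:3  {2,4,5}:6  {3,4,5}:3
  |U|=4: {0,2,3,4}:6  {0,2,4,5}:12  {1,2,3,4}:4  {1,3,4,5}:4  {2,3,4,5}:12
  start at 0(f): 20
  start at 1(e): 30
  start at 5(d): 10
sum over floor = 60

60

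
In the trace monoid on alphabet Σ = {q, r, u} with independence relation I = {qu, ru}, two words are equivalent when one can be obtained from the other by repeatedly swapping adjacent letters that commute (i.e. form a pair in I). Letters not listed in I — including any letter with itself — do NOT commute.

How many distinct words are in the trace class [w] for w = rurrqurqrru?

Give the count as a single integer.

drop 0:r onto floor
drop 1:u onto floor
drop 2:r onto {0:r}
drop 3:r onto {2:r}
drop 4:q onto {3:r}
drop 5:u onto {1:u}
drop 6:r onto {4:q}
drop 7:q onto {6:r}
drop 8:r onto {7:q}
drop 9:r onto {8:r}
drop 10:u onto {5:u}
ground layer = {0:r, 1:u}
drop-orders for the pieces not yet dropped (sum over which currently-grounded one goes next):
  1 to go: {9} 1  {10} 1
  2 to go: {5,10} 1  {8,9} 1  {9,10} 2
  3 to go: {1,5,10} 1  {5,9,10} 3  {7,8,9} 1  {8,9,10} 3
  4 to go: {1,5,9,10} 4  {5,8,9,10} 6  {6,7,8,9} 1  {7,8,9,10} 4
  5 to go: {1,5,8,9,10} 10  {4,6,7,8,9} 1  {5,7,8,9,10} 10  {6,7,8,9,10} 5
  6 to go: {1,5,7,8,9,10} 20  {3,4,6,7,8,9} 1  {4,6,7,8,9,10} 6  {5,6,7,8,9,10} 15
  7 to go: {1,5,6,7,8,9,10} 35  {2,3,4,6,7,8,9} 1  {3,4,6,7,8,9,10} 7  {4,5,6,7,8,9,10} 21
  8 to go: {0,2,3,4,6,7,8,9} 1  {1,4,5,6,7,8,9,10} 56  {2,3,4,6,7,8,9,10} 8  {3,4,5,6,7,8,9,10} 28
  9 to go: {0,2,3,4,6,7,8,9,10} 9  {1,3,4,5,6,7,8,9,10} 84  {2,3,4,5,6,7,8,9,10} 36
  if 0:r drops first: 120 orders
  if 1:u drops first: 45 orders
heap linearizations: 165

165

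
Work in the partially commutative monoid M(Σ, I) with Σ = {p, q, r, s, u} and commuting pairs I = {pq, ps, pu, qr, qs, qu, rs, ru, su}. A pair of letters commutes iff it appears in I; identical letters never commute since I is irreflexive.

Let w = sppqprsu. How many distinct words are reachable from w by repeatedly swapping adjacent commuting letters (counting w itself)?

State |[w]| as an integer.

840

drop 0:s onto floor
drop 1:p onto floor
drop 2:p onto {1:p}
drop 3:q onto floor
drop 4:p onto {2:p}
drop 5:r onto {4:p}
drop 6:s onto {0:s}
drop 7:u onto floor
ground layer = {0:s, 1:p, 3:q, 7:u}
drop-orders for the pieces not yet dropped (sum over which currently-grounded one goes next):
  1 to go: {3} 1  {5} 1  {6} 1  {7} 1
  2 to go: {0,6} 1  {3,5} 2  {3,6} 2  {3,7} 2  {4,5} 1  {5,6} 2  {5,7} 2  {6,7} 2
  3 to go: {0,3,6} 3  {0,5,6} 3  {0,6,7} 3  {2,4,5} 1  {3,4,5} 3  {3,5,6} 6  {3,5,7} 6  {3,6,7} 6  {4,5,6} 3  {4,5,7} 3  {5,6,7} 6
  4 to go: {0,3,5,6} 12  {0,3,6,7} 12  {0,4,5,6} 6  {0,5,6,7} 12  {1,2,4,5} 1  {2,3,4,5} 4  {2,4,5,6} 4  {2,4,5,7} 4  {3,4,5,6} 12  {3,4,5,7} 12  {3,5,6,7} 24  {4,5,6,7} 12
  5 to go: {0,2,4,5,6} 10  {0,3,4,5,6} 30  {0,3,5,6,7} 60  {0,4,5,6,7} 30  {1,2,3,4,5} 5  {1,2,4,5,6} 5  {1,2,4,5,7} 5  {2,3,4,5,6} 20  {2,3,4,5,7} 20  {2,4,5,6,7} 20  {3,4,5,6,7} 60
  6 to go: {0,1,2,4,5,6} 15  {0,2,3,4,5,6} 60  {0,2,4,5,6,7} 60  {0,3,4,5,6,7} 180  {1,2,3,4,5,6} 30  {1,2,3,4,5,7} 30  {1,2,4,5,6,7} 30  {2,3,4,5,6,7} 120
  if 0:s drops first: 210 orders
  if 1:p drops first: 420 orders
  if 3:q drops first: 105 orders
  if 7:u drops first: 105 orders
heap linearizations: 840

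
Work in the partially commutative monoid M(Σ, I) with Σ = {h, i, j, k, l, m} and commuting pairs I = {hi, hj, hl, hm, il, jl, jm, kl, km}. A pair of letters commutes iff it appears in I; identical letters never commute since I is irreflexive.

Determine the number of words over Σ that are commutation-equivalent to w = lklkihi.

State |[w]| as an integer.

piece 0:l — minimal
piece 1:k — minimal
piece 2:l rests on {0:l}
piece 3:k rests on {1:k}
piece 4:i rests on {3:k}
piece 5:h rests on {3:k}
piece 6:i rests on {4:i}
minimal pieces: {0:l, 1:k}
ways to finish when only these pieces remain (= sum over removing one remaining piece with nothing left below it):
  1 left: {2}→1  {5}→1  {6}→1
  2 left: {0,2}→1  {2,5}→2  {2,6}→2  {4,6}→1  {5,6}→2
  3 left: {0,2,5}→3  {0,2,6}→3  {2,4,6}→3  {2,5,6}→6  {4,5,6}→3
  4 left: {0,2,4,6}→6  {0,2,5,6}→12  {2,4,5,6}→12  {3,4,5,6}→3
  5 left: {0,2,4,5,6}→30  {1,3,4,5,6}→3  {2,3,4,5,6}→15
  placing 0:l first → 18 extensions
  placing 1:k first → 45 extensions
total linear extensions = 63

63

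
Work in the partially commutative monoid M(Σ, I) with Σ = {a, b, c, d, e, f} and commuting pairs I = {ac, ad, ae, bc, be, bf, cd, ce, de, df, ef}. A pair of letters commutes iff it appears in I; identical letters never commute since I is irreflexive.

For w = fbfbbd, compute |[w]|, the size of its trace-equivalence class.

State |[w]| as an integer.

drop 0:f onto floor
drop 1:b onto floor
drop 2:f onto {0:f}
drop 3:b onto {1:b}
drop 4:b onto {3:b}
drop 5:d onto {4:b}
ground layer = {0:f, 1:b}
drop-orders for the pieces not yet dropped (sum over which currently-grounded one goes next):
  1 to go: {2} 1  {5} 1
  2 to go: {0,2} 1  {2,5} 2  {4,5} 1
  3 to go: {0,2,5} 3  {2,4,5} 3  {3,4,5} 1
  4 to go: {0,2,4,5} 6  {1,3,4,5} 1  {2,3,4,5} 4
  if 0:f drops first: 5 orders
  if 1:b drops first: 10 orders
heap linearizations: 15

15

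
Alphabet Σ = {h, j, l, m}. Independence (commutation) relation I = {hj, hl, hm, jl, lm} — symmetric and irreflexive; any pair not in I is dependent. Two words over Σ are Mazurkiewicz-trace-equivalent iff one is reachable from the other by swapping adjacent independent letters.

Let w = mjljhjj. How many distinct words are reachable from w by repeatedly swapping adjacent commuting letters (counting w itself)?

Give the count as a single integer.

42

0(m) covers ∅
1(j) covers 0:m
2(l) covers ∅
3(j) covers 1:j
4(h) covers ∅
5(j) covers 3:j
6(j) covers 5:j
floor of heap: 0:m, 2:l, 4:h
completions by unplaced set U, small U first (add the entries for U minus each lowest piece of U):
  |U|=1: {2}:1  {4}:1  {6}:1
  |U|=2: {2,4}:2  {2,6}:2  {4,6}:2  {5,6}:1
  |U|=3: {2,4,6}:6  {2,5,6}:3  {3,5,6}:1  {4,5,6}:3
  |U|=4: {1,3,5,6}:1  {2,3,5,6}:4  {2,4,5,6}:12  {3,4,5,6}:4
  |U|=5: {0,1,3,5,6}:1  {1,2,3,5,6}:5  {1,3,4,5,6}:5  {2,3,4,5,6}:20
  start at 0(m): 30
  start at 2(l): 6
  start at 4(h): 6
sum over floor = 42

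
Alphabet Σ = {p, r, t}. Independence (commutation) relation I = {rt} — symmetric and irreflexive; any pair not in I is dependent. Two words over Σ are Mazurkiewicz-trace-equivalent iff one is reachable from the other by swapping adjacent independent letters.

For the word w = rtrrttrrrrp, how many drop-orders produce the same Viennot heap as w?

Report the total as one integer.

0(r) covers ∅
1(t) covers ∅
2(r) covers 0:r
3(r) covers 2:r
4(t) covers 1:t
5(t) covers 4:t
6(r) covers 3:r
7(r) covers 6:r
8(r) covers 7:r
9(r) covers 8:r
10(p) covers 5:t, 9:r
floor of heap: 0:r, 1:t
completions by unplaced set U, small U first (add the entries for U minus each lowest piece of U):
  |U|=1: {10}:1
  |U|=2: {5,10}:1  {9,10}:1
  |U|=3: {4,5,10}:1  {5,9,10}:2  {8,9,10}:1
  |U|=4: {1,4,5,10}:1  {4,5,9,10}:3  {5,8,9,10}:3  {7,8,9,10}:1
  |U|=5: {1,4,5,9,10}:4  {4,5,8,9,10}:6  {5,7,8,9,10}:4  {6,7,8,9,10}:1
  |U|=6: {1,4,5,8,9,10}:10  {3,6,7,8,9,10}:1  {4,5,7,8,9,10}:10  {5,6,7,8,9,10}:5
  |U|=7: {1,4,5,7,8,9,10}:20  {2,3,6,7,8,9,10}:1  {3,5,6,7,8,9,10}:6  {4,5,6,7,8,9,10}:15
  |U|=8: {0,2,3,6,7,8,9,10}:1  {1,4,5,6,7,8,9,10}:35  {2,3,5,6,7,8,9,10}:7  {3,4,5,6,7,8,9,10}:21
  |U|=9: {0,2,3,5,6,7,8,9,10}:8  {1,3,4,5,6,7,8,9,10}:56  {2,3,4,5,6,7,8,9,10}:28
  start at 0(r): 84
  start at 1(t): 36
sum over floor = 120

120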